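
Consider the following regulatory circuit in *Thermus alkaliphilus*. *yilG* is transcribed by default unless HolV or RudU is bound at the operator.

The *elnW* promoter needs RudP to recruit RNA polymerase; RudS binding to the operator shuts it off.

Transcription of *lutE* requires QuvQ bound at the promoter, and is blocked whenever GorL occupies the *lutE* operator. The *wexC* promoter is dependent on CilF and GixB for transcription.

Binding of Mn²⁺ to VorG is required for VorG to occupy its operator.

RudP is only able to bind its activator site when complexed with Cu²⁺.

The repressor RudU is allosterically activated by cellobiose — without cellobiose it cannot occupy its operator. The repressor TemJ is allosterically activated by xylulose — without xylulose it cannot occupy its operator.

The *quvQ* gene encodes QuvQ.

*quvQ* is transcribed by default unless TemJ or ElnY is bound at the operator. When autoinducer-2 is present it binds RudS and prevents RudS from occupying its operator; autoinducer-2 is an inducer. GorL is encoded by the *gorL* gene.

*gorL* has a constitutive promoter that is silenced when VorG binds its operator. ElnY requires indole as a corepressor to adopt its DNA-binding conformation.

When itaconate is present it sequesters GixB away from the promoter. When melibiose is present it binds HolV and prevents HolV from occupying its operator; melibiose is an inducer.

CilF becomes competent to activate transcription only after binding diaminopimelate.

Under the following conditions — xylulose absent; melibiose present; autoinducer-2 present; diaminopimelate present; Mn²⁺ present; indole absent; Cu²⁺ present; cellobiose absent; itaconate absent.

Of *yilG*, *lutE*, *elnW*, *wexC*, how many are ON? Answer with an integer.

Melibiose is present, so HolV is inactive.
Cellobiose is absent, so RudU is inactive.
With no repressor bound, *yilG* is transcribed.
→ *yilG* is ON.
Xylulose is absent, so TemJ is inactive.
Indole is absent, so ElnY is inactive.
With no repressor bound, *quvQ* is transcribed.
So QuvQ is produced and active.
Mn²⁺ is present, so VorG is active.
With repressor VorG bound, *gorL* is not transcribed.
So GorL is not produced.
No repressor is bound and QuvQ is active, so *lutE* is transcribed.
→ *lutE* is ON.
Cu²⁺ is present, so RudP is active.
Autoinducer-2 is present, so RudS is inactive.
No repressor is bound and RudP is active, so *elnW* is transcribed.
→ *elnW* is ON.
Diaminopimelate is present, so CilF is active.
Itaconate is absent, so GixB is active.
No repressor is bound and CilF and GixB are active, so *wexC* is transcribed.
→ *wexC* is ON.
4 of the 4 genes are transcribed.

4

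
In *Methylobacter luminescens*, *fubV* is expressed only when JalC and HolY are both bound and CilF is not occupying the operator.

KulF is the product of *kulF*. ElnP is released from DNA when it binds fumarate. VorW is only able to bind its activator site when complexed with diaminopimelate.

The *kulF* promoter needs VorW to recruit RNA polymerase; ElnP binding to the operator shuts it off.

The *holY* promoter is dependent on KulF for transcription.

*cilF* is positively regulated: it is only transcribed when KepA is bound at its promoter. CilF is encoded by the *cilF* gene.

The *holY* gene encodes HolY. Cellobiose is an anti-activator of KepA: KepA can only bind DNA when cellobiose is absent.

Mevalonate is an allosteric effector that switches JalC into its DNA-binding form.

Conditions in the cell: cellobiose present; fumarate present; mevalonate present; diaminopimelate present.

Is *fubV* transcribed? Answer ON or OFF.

Mevalonate is present, so JalC is active.
Diaminopimelate is present, so VorW is active.
Fumarate is present, so ElnP is inactive.
No repressor is bound and VorW is active, so *kulF* is transcribed.
So KulF is produced and active.
No repressor is bound and KulF is active, so *holY* is transcribed.
So HolY is produced and active.
Cellobiose is present, so KepA is inactive.
Required activator KepA is absent, so *cilF* is not transcribed.
So CilF is not produced.
No repressor is bound and JalC and HolY are active, so *fubV* is transcribed.

ON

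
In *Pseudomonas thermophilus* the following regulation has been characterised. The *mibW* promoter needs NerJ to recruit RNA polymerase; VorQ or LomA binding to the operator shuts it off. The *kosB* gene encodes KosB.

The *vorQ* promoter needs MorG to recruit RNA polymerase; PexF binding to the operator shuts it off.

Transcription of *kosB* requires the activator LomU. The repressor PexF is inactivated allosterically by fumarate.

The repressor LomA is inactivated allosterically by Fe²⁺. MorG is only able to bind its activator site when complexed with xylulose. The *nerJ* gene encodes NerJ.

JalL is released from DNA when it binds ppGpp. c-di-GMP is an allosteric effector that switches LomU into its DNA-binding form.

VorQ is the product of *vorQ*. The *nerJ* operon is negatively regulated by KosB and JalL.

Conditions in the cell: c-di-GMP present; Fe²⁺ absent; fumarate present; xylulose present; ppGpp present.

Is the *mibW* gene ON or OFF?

OFF

Fumarate is present, so PexF is inactive.
Xylulose is present, so MorG is active.
No repressor is bound and MorG is active, so *vorQ* is transcribed.
So VorQ is produced and active.
c-di-GMP is present, so LomU is active.
No repressor is bound and LomU is active, so *kosB* is transcribed.
So KosB is produced and active.
ppGpp is present, so JalL is inactive.
With repressor KosB bound, *nerJ* is not transcribed.
So NerJ is not produced.
Fe²⁺ is absent, so LomA is active.
With repressor VorQ bound, *mibW* is not transcribed.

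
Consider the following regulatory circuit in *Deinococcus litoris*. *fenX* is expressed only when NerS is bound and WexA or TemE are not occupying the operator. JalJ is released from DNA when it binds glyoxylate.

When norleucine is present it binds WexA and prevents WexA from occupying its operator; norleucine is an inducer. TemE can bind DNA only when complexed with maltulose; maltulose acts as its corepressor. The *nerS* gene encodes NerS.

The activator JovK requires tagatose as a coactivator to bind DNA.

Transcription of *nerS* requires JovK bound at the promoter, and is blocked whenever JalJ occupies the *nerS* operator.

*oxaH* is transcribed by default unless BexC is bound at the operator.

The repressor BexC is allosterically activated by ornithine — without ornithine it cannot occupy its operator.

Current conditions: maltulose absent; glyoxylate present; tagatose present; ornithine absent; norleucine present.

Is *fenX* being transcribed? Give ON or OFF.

ON

Glyoxylate is present, so JalJ is inactive.
Tagatose is present, so JovK is active.
No repressor is bound and JovK is active, so *nerS* is transcribed.
So NerS is produced and active.
Norleucine is present, so WexA is inactive.
Maltulose is absent, so TemE is inactive.
No repressor is bound and NerS is active, so *fenX* is transcribed.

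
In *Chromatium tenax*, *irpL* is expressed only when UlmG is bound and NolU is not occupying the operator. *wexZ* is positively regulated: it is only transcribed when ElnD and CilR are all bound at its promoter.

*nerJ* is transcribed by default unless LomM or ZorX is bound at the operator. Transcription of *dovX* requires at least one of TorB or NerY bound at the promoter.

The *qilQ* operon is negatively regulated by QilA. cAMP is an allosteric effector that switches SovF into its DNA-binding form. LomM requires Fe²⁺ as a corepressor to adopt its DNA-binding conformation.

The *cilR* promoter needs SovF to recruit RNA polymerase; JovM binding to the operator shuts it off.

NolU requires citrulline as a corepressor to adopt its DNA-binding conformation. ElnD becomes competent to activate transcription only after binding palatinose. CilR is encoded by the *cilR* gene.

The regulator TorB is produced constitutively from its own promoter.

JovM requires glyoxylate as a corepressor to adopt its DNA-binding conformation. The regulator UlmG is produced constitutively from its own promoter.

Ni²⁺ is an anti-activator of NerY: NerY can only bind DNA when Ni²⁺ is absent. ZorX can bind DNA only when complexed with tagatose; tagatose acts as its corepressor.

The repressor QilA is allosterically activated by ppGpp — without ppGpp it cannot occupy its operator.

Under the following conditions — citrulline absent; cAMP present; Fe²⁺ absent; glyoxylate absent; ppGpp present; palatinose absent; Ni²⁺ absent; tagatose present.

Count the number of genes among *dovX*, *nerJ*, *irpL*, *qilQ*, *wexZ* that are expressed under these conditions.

TorB is produced constitutively and is active.
Ni²⁺ is absent, so NerY is active.
Activator TorB is present, so *dovX* is transcribed.
→ *dovX* is ON.
Fe²⁺ is absent, so LomM is inactive.
Tagatose is present, so ZorX is active.
With repressor ZorX bound, *nerJ* is not transcribed.
→ *nerJ* is OFF.
UlmG is produced constitutively and is active.
Citrulline is absent, so NolU is inactive.
No repressor is bound and UlmG is active, so *irpL* is transcribed.
→ *irpL* is ON.
ppGpp is present, so QilA is active.
With repressor QilA bound, *qilQ* is not transcribed.
→ *qilQ* is OFF.
Palatinose is absent, so ElnD is inactive.
Glyoxylate is absent, so JovM is inactive.
cAMP is present, so SovF is active.
No repressor is bound and SovF is active, so *cilR* is transcribed.
So CilR is produced and active.
Required activator ElnD is absent, so *wexZ* is not transcribed.
→ *wexZ* is OFF.
2 of the 5 genes are transcribed.

2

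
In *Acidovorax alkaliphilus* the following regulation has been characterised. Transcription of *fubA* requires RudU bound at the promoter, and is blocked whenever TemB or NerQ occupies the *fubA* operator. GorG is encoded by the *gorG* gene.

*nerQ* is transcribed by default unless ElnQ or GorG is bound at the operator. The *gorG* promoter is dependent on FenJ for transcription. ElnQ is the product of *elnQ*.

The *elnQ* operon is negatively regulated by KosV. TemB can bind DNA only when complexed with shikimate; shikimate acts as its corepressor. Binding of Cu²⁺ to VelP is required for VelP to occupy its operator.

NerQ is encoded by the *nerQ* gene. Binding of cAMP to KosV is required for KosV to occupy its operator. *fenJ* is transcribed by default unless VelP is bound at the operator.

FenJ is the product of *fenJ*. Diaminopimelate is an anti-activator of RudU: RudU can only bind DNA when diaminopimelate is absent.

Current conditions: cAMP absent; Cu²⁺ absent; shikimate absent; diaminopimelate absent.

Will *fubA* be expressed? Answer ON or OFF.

Diaminopimelate is absent, so RudU is active.
Shikimate is absent, so TemB is inactive.
cAMP is absent, so KosV is inactive.
With no repressor bound, *elnQ* is transcribed.
So ElnQ is produced and active.
Cu²⁺ is absent, so VelP is inactive.
With no repressor bound, *fenJ* is transcribed.
So FenJ is produced and active.
No repressor is bound and FenJ is active, so *gorG* is transcribed.
So GorG is produced and active.
With repressor ElnQ bound, *nerQ* is not transcribed.
So NerQ is not produced.
No repressor is bound and RudU is active, so *fubA* is transcribed.

ON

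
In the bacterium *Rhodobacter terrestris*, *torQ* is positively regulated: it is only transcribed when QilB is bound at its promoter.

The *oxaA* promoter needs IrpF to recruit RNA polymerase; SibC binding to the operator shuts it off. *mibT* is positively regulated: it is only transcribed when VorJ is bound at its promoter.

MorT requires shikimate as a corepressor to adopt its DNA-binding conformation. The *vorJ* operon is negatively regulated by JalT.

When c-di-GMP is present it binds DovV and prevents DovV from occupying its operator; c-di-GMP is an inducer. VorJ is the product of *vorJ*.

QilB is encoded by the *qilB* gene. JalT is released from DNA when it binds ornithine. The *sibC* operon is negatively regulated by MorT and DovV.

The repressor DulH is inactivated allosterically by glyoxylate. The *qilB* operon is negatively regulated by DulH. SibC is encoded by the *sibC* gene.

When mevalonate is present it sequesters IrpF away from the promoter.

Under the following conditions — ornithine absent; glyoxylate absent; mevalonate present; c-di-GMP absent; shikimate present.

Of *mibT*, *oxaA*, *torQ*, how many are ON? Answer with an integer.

0

Ornithine is absent, so JalT is active.
With repressor JalT bound, *vorJ* is not transcribed.
So VorJ is not produced.
Required activator VorJ is absent, so *mibT* is not transcribed.
→ *mibT* is OFF.
Mevalonate is present, so IrpF is inactive.
Shikimate is present, so MorT is active.
c-di-GMP is absent, so DovV is active.
With repressor MorT bound, *sibC* is not transcribed.
So SibC is not produced.
Required activator IrpF is absent, so *oxaA* is not transcribed.
→ *oxaA* is OFF.
Glyoxylate is absent, so DulH is active.
With repressor DulH bound, *qilB* is not transcribed.
So QilB is not produced.
Required activator QilB is absent, so *torQ* is not transcribed.
→ *torQ* is OFF.
0 of the 3 genes are transcribed.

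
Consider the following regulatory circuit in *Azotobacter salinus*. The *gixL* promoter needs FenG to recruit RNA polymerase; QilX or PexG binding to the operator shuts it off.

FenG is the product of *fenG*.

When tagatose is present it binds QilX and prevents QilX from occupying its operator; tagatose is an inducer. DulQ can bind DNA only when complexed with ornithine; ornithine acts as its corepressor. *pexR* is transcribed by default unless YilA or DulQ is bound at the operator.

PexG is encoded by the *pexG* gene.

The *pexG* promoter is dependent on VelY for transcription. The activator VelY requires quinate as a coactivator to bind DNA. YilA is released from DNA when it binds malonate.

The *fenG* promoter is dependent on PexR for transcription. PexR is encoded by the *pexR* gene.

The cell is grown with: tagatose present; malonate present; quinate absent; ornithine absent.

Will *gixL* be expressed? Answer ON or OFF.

ON

Malonate is present, so YilA is inactive.
Ornithine is absent, so DulQ is inactive.
With no repressor bound, *pexR* is transcribed.
So PexR is produced and active.
No repressor is bound and PexR is active, so *fenG* is transcribed.
So FenG is produced and active.
Tagatose is present, so QilX is inactive.
Quinate is absent, so VelY is inactive.
Required activator VelY is absent, so *pexG* is not transcribed.
So PexG is not produced.
No repressor is bound and FenG is active, so *gixL* is transcribed.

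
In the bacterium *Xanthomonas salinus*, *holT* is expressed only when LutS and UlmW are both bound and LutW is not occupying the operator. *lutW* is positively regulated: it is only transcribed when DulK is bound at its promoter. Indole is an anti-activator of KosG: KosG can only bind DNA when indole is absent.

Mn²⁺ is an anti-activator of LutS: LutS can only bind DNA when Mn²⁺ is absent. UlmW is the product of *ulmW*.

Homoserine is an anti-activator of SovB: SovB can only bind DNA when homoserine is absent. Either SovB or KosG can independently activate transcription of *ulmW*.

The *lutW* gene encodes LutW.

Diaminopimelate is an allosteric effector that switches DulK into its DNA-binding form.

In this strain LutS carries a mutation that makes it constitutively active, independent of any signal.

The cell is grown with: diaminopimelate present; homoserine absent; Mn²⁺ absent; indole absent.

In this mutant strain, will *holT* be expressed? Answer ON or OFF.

OFF

LutS is constitutively active in this strain.
Diaminopimelate is present, so DulK is active.
No repressor is bound and DulK is active, so *lutW* is transcribed.
So LutW is produced and active.
Homoserine is absent, so SovB is active.
Indole is absent, so KosG is active.
Activator SovB is present, so *ulmW* is transcribed.
So UlmW is produced and active.
With repressor LutW bound, *holT* is not transcribed.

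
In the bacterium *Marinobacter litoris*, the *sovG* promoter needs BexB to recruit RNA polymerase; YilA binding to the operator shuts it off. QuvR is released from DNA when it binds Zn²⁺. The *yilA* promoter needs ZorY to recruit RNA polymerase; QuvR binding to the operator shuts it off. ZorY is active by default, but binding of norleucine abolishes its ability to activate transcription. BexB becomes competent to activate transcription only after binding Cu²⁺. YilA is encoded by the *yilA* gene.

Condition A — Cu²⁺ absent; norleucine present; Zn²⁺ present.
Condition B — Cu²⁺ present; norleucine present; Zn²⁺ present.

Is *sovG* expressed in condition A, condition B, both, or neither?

Condition A:
Cu²⁺ is absent, so BexB is inactive.
Norleucine is present, so ZorY is inactive.
Zn²⁺ is present, so QuvR is inactive.
Required activator ZorY is absent, so *yilA* is not transcribed.
So YilA is not produced.
Required activator BexB is absent, so *sovG* is not transcribed.
→ *sovG* is OFF in A.
Condition B:
Cu²⁺ is present, so BexB is active.
Norleucine is present, so ZorY is inactive.
Zn²⁺ is present, so QuvR is inactive.
Required activator ZorY is absent, so *yilA* is not transcribed.
So YilA is not produced.
No repressor is bound and BexB is active, so *sovG* is transcribed.
→ *sovG* is ON in B.

B only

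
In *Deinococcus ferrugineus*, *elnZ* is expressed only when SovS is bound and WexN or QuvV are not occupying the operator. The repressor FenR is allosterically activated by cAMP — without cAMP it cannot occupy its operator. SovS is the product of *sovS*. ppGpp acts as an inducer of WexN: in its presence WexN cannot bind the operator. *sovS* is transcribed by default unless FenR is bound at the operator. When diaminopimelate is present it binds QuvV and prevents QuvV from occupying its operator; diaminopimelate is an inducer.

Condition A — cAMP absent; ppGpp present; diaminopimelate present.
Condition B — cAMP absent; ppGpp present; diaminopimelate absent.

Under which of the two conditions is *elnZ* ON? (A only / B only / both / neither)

A only

Condition A:
cAMP is absent, so FenR is inactive.
With no repressor bound, *sovS* is transcribed.
So SovS is produced and active.
ppGpp is present, so WexN is inactive.
Diaminopimelate is present, so QuvV is inactive.
No repressor is bound and SovS is active, so *elnZ* is transcribed.
→ *elnZ* is ON in A.
Condition B:
cAMP is absent, so FenR is inactive.
With no repressor bound, *sovS* is transcribed.
So SovS is produced and active.
ppGpp is present, so WexN is inactive.
Diaminopimelate is absent, so QuvV is active.
With repressor QuvV bound, *elnZ* is not transcribed.
→ *elnZ* is OFF in B.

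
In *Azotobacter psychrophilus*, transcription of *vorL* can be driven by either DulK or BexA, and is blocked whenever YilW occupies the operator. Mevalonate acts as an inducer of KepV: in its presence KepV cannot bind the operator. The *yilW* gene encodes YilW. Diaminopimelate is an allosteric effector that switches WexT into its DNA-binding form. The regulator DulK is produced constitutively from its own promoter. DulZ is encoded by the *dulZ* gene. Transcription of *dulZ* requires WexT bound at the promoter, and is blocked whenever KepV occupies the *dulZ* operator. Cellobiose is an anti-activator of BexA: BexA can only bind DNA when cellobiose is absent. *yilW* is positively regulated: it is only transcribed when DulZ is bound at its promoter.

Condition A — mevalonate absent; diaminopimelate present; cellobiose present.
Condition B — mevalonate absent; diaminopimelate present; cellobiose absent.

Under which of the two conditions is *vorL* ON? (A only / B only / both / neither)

Condition A:
DulK is produced constitutively and is active.
Mevalonate is absent, so KepV is active.
Diaminopimelate is present, so WexT is active.
With repressor KepV bound, *dulZ* is not transcribed.
So DulZ is not produced.
Required activator DulZ is absent, so *yilW* is not transcribed.
So YilW is not produced.
Cellobiose is present, so BexA is inactive.
Activator DulK is present, so *vorL* is transcribed.
→ *vorL* is ON in A.
Condition B:
DulK is produced constitutively and is active.
Mevalonate is absent, so KepV is active.
Diaminopimelate is present, so WexT is active.
With repressor KepV bound, *dulZ* is not transcribed.
So DulZ is not produced.
Required activator DulZ is absent, so *yilW* is not transcribed.
So YilW is not produced.
Cellobiose is absent, so BexA is active.
Activator DulK is present, so *vorL* is transcribed.
→ *vorL* is ON in B.

both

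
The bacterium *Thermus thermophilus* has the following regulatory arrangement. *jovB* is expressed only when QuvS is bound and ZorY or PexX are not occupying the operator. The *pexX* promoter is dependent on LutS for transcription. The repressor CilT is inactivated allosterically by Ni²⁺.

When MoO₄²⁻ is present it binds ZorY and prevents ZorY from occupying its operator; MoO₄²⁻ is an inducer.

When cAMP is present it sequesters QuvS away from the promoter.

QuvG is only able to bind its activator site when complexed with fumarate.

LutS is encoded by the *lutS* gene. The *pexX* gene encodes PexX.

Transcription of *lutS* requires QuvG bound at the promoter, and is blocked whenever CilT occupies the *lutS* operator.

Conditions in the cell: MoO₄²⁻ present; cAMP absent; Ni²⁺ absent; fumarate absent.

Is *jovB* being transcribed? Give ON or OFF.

ON

MoO₄²⁻ is present, so ZorY is inactive.
Ni²⁺ is absent, so CilT is active.
Fumarate is absent, so QuvG is inactive.
With repressor CilT bound, *lutS* is not transcribed.
So LutS is not produced.
Required activator LutS is absent, so *pexX* is not transcribed.
So PexX is not produced.
cAMP is absent, so QuvS is active.
No repressor is bound and QuvS is active, so *jovB* is transcribed.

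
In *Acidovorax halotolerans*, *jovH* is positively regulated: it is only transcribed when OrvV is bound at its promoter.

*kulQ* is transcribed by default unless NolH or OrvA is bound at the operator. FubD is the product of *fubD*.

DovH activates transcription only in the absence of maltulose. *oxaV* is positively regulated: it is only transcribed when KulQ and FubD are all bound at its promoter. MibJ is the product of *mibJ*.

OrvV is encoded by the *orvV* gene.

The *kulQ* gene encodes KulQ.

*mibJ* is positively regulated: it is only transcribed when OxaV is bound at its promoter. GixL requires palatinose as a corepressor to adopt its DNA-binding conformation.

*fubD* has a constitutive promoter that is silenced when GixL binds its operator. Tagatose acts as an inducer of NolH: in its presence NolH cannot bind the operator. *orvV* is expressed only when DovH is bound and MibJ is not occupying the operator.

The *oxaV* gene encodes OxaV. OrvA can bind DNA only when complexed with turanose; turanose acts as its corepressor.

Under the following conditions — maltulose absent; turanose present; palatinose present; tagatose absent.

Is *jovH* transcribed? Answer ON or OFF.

ON

Tagatose is absent, so NolH is active.
Turanose is present, so OrvA is active.
With repressor NolH bound, *kulQ* is not transcribed.
So KulQ is not produced.
Palatinose is present, so GixL is active.
With repressor GixL bound, *fubD* is not transcribed.
So FubD is not produced.
Required activator KulQ is absent, so *oxaV* is not transcribed.
So OxaV is not produced.
Required activator OxaV is absent, so *mibJ* is not transcribed.
So MibJ is not produced.
Maltulose is absent, so DovH is active.
No repressor is bound and DovH is active, so *orvV* is transcribed.
So OrvV is produced and active.
No repressor is bound and OrvV is active, so *jovH* is transcribed.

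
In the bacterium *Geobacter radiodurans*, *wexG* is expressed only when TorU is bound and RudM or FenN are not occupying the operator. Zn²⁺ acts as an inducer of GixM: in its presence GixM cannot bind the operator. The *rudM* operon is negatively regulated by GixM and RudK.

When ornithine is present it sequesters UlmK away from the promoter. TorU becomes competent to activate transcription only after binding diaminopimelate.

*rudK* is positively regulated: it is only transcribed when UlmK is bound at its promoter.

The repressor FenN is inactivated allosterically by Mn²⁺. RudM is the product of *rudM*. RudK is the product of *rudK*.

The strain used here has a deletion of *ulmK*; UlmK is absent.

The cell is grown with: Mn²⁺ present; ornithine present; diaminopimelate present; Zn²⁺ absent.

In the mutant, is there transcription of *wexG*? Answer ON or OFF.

ON

Zn²⁺ is absent, so GixM is active.
UlmK is non-functional in this strain, so it has no effect.
Required activator UlmK is absent, so *rudK* is not transcribed.
So RudK is not produced.
With repressor GixM bound, *rudM* is not transcribed.
So RudM is not produced.
Diaminopimelate is present, so TorU is active.
Mn²⁺ is present, so FenN is inactive.
No repressor is bound and TorU is active, so *wexG* is transcribed.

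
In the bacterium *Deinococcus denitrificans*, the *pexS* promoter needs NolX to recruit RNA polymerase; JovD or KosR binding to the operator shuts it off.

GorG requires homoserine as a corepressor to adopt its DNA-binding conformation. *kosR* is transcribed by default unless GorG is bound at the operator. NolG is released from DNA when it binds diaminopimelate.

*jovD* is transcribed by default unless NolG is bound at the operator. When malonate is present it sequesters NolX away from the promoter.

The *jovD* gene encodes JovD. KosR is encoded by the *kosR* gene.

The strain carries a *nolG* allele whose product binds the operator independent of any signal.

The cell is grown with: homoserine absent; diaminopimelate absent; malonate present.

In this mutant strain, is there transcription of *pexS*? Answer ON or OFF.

OFF

NolG is constitutively active in this strain.
With repressor NolG bound, *jovD* is not transcribed.
So JovD is not produced.
Homoserine is absent, so GorG is inactive.
With no repressor bound, *kosR* is transcribed.
So KosR is produced and active.
Malonate is present, so NolX is inactive.
With repressor KosR bound, *pexS* is not transcribed.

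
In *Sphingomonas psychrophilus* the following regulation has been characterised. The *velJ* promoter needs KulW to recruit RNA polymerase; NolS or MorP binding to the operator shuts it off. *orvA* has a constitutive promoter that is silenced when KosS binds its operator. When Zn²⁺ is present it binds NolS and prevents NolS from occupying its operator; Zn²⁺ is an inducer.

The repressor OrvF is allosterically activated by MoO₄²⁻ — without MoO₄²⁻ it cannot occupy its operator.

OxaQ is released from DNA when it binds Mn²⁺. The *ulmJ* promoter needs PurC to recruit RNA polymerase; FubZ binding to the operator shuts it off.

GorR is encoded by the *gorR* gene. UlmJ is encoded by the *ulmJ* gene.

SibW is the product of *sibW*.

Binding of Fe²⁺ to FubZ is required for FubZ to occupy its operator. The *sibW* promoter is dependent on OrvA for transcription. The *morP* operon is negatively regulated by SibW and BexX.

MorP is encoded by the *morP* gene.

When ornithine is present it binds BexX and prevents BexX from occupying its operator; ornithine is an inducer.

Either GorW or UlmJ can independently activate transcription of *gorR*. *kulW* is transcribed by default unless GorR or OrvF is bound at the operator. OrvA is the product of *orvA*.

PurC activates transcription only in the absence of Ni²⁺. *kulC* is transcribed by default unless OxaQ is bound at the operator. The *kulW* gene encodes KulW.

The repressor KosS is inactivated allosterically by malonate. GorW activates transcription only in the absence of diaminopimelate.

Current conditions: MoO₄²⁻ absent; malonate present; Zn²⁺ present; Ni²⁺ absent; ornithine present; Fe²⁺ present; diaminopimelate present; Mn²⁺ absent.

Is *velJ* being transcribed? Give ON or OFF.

ON

Zn²⁺ is present, so NolS is inactive.
Diaminopimelate is present, so GorW is inactive.
Ni²⁺ is absent, so PurC is active.
Fe²⁺ is present, so FubZ is active.
With repressor FubZ bound, *ulmJ* is not transcribed.
So UlmJ is not produced.
No activator is available at the *gorR* promoter, so *gorR* is not transcribed.
So GorR is not produced.
MoO₄²⁻ is absent, so OrvF is inactive.
With no repressor bound, *kulW* is transcribed.
So KulW is produced and active.
Malonate is present, so KosS is inactive.
With no repressor bound, *orvA* is transcribed.
So OrvA is produced and active.
No repressor is bound and OrvA is active, so *sibW* is transcribed.
So SibW is produced and active.
Ornithine is present, so BexX is inactive.
With repressor SibW bound, *morP* is not transcribed.
So MorP is not produced.
No repressor is bound and KulW is active, so *velJ* is transcribed.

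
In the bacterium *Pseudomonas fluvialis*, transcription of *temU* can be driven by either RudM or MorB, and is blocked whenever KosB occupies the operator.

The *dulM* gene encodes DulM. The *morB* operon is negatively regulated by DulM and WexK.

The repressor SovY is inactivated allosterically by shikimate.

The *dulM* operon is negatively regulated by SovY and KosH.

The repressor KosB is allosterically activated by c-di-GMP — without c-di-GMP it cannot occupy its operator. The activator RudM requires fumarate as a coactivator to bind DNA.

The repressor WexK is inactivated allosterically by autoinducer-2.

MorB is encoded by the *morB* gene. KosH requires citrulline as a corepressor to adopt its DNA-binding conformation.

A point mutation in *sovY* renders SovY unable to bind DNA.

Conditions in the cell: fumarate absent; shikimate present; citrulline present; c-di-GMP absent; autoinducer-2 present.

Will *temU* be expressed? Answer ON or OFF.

ON

Fumarate is absent, so RudM is inactive.
SovY is non-functional in this strain, so it has no effect.
Citrulline is present, so KosH is active.
With repressor KosH bound, *dulM* is not transcribed.
So DulM is not produced.
Autoinducer-2 is present, so WexK is inactive.
With no repressor bound, *morB* is transcribed.
So MorB is produced and active.
c-di-GMP is absent, so KosB is inactive.
Activator MorB is present, so *temU* is transcribed.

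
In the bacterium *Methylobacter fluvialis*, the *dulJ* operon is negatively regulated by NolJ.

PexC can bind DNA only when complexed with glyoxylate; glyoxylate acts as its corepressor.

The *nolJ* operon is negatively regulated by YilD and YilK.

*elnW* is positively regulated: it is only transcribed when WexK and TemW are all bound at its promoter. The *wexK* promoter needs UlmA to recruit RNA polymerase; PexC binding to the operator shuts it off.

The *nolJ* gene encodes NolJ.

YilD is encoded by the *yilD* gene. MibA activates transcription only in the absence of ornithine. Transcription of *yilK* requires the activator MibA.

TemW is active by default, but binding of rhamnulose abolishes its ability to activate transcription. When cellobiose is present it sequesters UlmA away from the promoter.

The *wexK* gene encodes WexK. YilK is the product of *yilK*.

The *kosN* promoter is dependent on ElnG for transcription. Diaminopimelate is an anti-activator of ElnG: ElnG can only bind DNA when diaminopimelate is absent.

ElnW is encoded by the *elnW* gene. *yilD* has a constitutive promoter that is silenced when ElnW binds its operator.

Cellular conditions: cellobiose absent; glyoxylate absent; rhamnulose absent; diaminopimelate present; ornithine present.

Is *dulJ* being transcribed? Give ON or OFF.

OFF

Cellobiose is absent, so UlmA is active.
Glyoxylate is absent, so PexC is inactive.
No repressor is bound and UlmA is active, so *wexK* is transcribed.
So WexK is produced and active.
Rhamnulose is absent, so TemW is active.
No repressor is bound and WexK and TemW are active, so *elnW* is transcribed.
So ElnW is produced and active.
With repressor ElnW bound, *yilD* is not transcribed.
So YilD is not produced.
Ornithine is present, so MibA is inactive.
Required activator MibA is absent, so *yilK* is not transcribed.
So YilK is not produced.
With no repressor bound, *nolJ* is transcribed.
So NolJ is produced and active.
With repressor NolJ bound, *dulJ* is not transcribed.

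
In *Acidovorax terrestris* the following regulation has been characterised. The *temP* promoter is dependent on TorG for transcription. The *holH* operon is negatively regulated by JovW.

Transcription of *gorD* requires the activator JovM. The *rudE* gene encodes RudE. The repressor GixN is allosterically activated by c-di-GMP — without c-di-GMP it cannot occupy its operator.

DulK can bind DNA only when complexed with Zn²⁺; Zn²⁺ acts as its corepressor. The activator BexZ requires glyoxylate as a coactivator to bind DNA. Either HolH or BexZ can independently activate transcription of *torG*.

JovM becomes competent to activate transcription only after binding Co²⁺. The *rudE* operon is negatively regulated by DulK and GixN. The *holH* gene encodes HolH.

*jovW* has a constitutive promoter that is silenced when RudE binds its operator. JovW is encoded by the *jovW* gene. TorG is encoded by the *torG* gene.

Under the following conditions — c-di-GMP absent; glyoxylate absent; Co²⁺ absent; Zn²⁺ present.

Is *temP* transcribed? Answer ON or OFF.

Zn²⁺ is present, so DulK is active.
c-di-GMP is absent, so GixN is inactive.
With repressor DulK bound, *rudE* is not transcribed.
So RudE is not produced.
With no repressor bound, *jovW* is transcribed.
So JovW is produced and active.
With repressor JovW bound, *holH* is not transcribed.
So HolH is not produced.
Glyoxylate is absent, so BexZ is inactive.
No activator is available at the *torG* promoter, so *torG* is not transcribed.
So TorG is not produced.
Required activator TorG is absent, so *temP* is not transcribed.

OFF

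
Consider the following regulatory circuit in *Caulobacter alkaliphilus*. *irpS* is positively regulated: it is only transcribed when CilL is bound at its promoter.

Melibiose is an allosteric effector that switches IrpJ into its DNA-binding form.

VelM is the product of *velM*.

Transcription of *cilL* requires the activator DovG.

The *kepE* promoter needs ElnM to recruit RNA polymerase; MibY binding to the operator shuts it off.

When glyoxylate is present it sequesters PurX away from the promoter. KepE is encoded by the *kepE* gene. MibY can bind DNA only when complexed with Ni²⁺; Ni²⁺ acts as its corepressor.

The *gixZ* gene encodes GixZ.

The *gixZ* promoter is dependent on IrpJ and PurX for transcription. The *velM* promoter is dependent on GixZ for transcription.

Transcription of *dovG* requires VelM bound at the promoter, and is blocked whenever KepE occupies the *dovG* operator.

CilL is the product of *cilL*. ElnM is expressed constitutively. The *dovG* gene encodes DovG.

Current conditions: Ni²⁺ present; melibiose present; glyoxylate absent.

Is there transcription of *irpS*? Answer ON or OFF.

ON

Melibiose is present, so IrpJ is active.
Glyoxylate is absent, so PurX is active.
No repressor is bound and IrpJ and PurX are active, so *gixZ* is transcribed.
So GixZ is produced and active.
No repressor is bound and GixZ is active, so *velM* is transcribed.
So VelM is produced and active.
Ni²⁺ is present, so MibY is active.
ElnM is produced constitutively and is active.
With repressor MibY bound, *kepE* is not transcribed.
So KepE is not produced.
No repressor is bound and VelM is active, so *dovG* is transcribed.
So DovG is produced and active.
No repressor is bound and DovG is active, so *cilL* is transcribed.
So CilL is produced and active.
No repressor is bound and CilL is active, so *irpS* is transcribed.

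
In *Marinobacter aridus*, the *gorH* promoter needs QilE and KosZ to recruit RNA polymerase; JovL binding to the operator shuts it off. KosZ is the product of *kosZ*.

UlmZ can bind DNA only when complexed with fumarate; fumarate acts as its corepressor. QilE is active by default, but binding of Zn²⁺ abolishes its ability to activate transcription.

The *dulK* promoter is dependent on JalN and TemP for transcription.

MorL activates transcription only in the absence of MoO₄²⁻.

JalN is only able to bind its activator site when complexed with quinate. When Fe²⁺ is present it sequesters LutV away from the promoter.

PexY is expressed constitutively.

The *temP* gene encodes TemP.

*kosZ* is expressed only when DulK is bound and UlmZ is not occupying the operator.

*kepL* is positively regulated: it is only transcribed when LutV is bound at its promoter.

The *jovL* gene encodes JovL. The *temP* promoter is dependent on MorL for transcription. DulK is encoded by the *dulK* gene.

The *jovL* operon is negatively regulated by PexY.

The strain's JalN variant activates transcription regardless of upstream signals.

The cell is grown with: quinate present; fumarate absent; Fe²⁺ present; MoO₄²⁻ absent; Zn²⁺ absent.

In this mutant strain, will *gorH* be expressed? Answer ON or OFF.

ON

Zn²⁺ is absent, so QilE is active.
Fumarate is absent, so UlmZ is inactive.
JalN is constitutively active in this strain.
MoO₄²⁻ is absent, so MorL is active.
No repressor is bound and MorL is active, so *temP* is transcribed.
So TemP is produced and active.
No repressor is bound and JalN and TemP are active, so *dulK* is transcribed.
So DulK is produced and active.
No repressor is bound and DulK is active, so *kosZ* is transcribed.
So KosZ is produced and active.
PexY is produced constitutively and is active.
With repressor PexY bound, *jovL* is not transcribed.
So JovL is not produced.
No repressor is bound and QilE and KosZ are active, so *gorH* is transcribed.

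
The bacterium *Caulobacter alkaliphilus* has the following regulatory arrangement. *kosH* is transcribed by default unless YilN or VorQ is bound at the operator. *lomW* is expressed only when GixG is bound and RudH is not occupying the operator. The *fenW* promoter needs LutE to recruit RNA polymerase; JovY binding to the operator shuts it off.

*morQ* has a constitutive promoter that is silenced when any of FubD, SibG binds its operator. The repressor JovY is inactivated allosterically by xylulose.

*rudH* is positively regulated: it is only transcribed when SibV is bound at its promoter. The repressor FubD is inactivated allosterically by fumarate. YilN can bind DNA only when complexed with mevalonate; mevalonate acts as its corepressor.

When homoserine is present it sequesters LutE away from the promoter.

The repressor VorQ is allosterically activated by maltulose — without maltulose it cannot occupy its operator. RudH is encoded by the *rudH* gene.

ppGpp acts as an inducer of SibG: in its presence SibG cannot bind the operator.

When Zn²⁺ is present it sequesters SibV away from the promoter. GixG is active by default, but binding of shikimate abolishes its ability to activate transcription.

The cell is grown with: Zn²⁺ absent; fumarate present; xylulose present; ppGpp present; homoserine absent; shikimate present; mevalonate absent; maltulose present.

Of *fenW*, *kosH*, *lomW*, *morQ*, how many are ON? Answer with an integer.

2

Homoserine is absent, so LutE is active.
Xylulose is present, so JovY is inactive.
No repressor is bound and LutE is active, so *fenW* is transcribed.
→ *fenW* is ON.
Mevalonate is absent, so YilN is inactive.
Maltulose is present, so VorQ is active.
With repressor VorQ bound, *kosH* is not transcribed.
→ *kosH* is OFF.
Shikimate is present, so GixG is inactive.
Zn²⁺ is absent, so SibV is active.
No repressor is bound and SibV is active, so *rudH* is transcribed.
So RudH is produced and active.
With repressor RudH bound, *lomW* is not transcribed.
→ *lomW* is OFF.
Fumarate is present, so FubD is inactive.
ppGpp is present, so SibG is inactive.
With no repressor bound, *morQ* is transcribed.
→ *morQ* is ON.
2 of the 4 genes are transcribed.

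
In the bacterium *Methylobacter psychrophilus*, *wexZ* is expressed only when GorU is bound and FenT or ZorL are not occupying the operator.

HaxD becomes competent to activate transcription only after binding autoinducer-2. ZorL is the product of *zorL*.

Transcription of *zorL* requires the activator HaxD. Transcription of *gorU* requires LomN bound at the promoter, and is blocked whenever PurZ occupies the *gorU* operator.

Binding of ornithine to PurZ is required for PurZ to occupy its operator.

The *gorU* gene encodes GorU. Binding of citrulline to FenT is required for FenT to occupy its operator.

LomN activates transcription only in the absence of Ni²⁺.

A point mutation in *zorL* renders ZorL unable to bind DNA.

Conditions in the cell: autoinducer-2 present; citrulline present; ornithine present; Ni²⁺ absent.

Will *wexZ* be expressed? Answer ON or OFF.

Citrulline is present, so FenT is active.
Ornithine is present, so PurZ is active.
Ni²⁺ is absent, so LomN is active.
With repressor PurZ bound, *gorU* is not transcribed.
So GorU is not produced.
ZorL is non-functional in this strain, so it has no effect.
With repressor FenT bound, *wexZ* is not transcribed.

OFF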